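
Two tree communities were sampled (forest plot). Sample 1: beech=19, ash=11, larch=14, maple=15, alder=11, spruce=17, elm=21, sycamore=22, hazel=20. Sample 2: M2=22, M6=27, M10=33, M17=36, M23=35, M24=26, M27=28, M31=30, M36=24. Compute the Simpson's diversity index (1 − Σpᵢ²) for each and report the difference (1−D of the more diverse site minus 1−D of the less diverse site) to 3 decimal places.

Sample 1: N=150, proportions 0.12667, 0.07333, 0.09333, 0.1, 0.07333, 0.11333, 0.14, 0.14667, 0.13333, giving 1−D = 0.88276 (working shown to 5 dp, full precision carried).
Sample 2: N=261, proportions 0.08429, 0.10345, 0.12644, 0.13793, 0.1341, 0.09962, 0.10728, 0.11494, 0.09195, giving 1−D = 0.88610.
Difference = |0.88276 − 0.88610| = 0.00334, i.e. 0.003 to 3 decimal places.

0.003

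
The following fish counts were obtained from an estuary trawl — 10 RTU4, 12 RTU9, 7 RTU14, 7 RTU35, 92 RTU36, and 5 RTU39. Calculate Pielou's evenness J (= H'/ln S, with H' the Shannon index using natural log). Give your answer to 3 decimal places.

Total N = 10+12+7+7+92+5 = 133, so the proportions are 0.07519, 0.09023, 0.05263, 0.05263, 0.69173, 0.03759 (working shown to 5 dp, full precision carried).
H' = −Σ pᵢ ln pᵢ = −((-0.19457) + (-0.21703) + (-0.15497) + (-0.15497) + (-0.25494) + (-0.12334)) = 1.09983.
With S = 6 species, ln S = 1.79176, so J = 1.09983/1.79176 = 0.61383, i.e. 0.614 to 3 decimal places.

0.614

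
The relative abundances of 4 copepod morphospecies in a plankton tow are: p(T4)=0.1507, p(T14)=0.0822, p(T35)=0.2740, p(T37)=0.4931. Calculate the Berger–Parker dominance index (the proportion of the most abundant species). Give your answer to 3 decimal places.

The largest proportion is 0.4931, i.e. d = 0.493 to 3 decimal places.

0.493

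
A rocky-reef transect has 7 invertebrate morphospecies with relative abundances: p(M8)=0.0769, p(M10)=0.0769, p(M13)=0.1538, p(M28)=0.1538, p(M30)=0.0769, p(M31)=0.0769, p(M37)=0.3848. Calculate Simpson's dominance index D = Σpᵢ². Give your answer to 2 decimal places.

D = 0.0769² + 0.0769² + 0.1538² + 0.1538² + 0.0769² + 0.0769² + 0.3848² = 0.0059 + 0.0059 + 0.0237 + 0.0237 + 0.0059 + 0.0059 + 0.1481 = 0.2190 (working shown to 4 dp, full precision carried).
To 2 decimal places, D = 0.22.

0.22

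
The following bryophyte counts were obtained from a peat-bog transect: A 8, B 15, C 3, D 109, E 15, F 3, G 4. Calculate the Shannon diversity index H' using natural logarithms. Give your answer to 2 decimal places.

1.10

Total N = 8+15+3+109+15+3+4 = 157, so the proportions are 0.051, 0.0955, 0.0191, 0.6943, 0.0955, 0.0191, 0.0255 (working shown to 4 dp, full precision carried).
Each pᵢ ln pᵢ term: 0.051×(-2.9768)=-0.1517, 0.0955×(-2.3482)=-0.2243, 0.0191×(-3.9576)=-0.0756, 0.6943×(-0.3649)=-0.2533, 0.0955×(-2.3482)=-0.2243, 0.0191×(-3.9576)=-0.0756, 0.0255×(-3.6700)=-0.0935.
Sum = -1.0985, so H' = 1.10.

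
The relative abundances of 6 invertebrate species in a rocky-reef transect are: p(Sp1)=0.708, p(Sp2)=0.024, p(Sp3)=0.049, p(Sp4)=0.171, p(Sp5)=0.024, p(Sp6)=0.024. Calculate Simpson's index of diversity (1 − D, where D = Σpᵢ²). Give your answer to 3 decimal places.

0.465

D = 0.708² + 0.024² + 0.049² + 0.171² + 0.024² + 0.024² = 0.50126 + 0.00058 + 0.00240 + 0.02924 + 0.00058 + 0.00058 = 0.53463 (working shown to 5 dp, full precision carried).
So 1 − D = 0.46537, i.e. 0.465 to 3 decimal places.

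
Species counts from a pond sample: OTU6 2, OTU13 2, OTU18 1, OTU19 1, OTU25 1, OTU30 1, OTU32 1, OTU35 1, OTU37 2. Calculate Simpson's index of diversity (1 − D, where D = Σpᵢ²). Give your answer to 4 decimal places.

Total N = 2+2+1+1+1+1+1+1+2 = 12, so the proportions are 0.166667, 0.166667, 0.083333, 0.083333, 0.083333, 0.083333, 0.083333, 0.083333, 0.166667 (working shown to 6 dp, full precision carried).
D = 0.166667² + 0.166667² + 0.083333² + 0.083333² + 0.083333² + 0.083333² + 0.083333² + 0.083333² + 0.166667² = 0.027778 + 0.027778 + 0.006944 + 0.006944 + 0.006944 + 0.006944 + 0.006944 + 0.006944 + 0.027778 = 0.125000.
So 1 − D = 0.875000, i.e. 0.8750 to 4 decimal places.

0.8750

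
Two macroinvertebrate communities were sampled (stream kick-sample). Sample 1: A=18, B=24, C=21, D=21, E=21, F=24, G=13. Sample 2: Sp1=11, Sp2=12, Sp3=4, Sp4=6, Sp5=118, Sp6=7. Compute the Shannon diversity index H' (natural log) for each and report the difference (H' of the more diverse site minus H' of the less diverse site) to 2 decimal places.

0.97

Sample 1: N=142, proportions 0.12676, 0.16901, 0.14789, 0.14789, 0.14789, 0.16901, 0.09155, giving H' = 1.92961 (working shown to 5 dp, full precision carried).
Sample 2: N=158, proportions 0.06962, 0.07595, 0.02532, 0.03797, 0.74684, 0.0443, giving H' = 0.95466.
Difference = |1.92961 − 0.95466| = 0.97495, i.e. 0.97 to 2 decimal places.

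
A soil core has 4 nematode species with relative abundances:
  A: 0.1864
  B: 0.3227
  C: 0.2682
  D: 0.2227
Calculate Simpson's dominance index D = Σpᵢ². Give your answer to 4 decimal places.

0.2604

D = 0.1864² + 0.3227² + 0.2682² + 0.2227² = 0.034745 + 0.104135 + 0.071931 + 0.049595 = 0.260407 (working shown to 6 dp, full precision carried).
To 4 decimal places, D = 0.2604.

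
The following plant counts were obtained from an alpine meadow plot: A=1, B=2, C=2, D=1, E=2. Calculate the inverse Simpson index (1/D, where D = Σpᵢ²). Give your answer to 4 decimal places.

Total N = 1+2+2+1+2 = 8, so the proportions are 0.125, 0.25, 0.25, 0.125, 0.25 (working shown to 8 dp, full precision carried).
D = 0.125² + 0.25² + 0.25² + 0.125² + 0.25² = 0.01562500 + 0.06250000 + 0.06250000 + 0.01562500 + 0.06250000 = 0.21875000.
So 1/D = 4.571429, i.e. 4.5714 to 4 decimal places.

4.5714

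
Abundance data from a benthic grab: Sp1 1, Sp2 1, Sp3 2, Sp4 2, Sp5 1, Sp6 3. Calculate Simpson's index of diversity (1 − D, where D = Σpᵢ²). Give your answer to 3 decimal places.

Total N = 1+1+2+2+1+3 = 10, so the proportions are 0.1, 0.1, 0.2, 0.2, 0.1, 0.3 (working shown to 5 dp, full precision carried).
D = 0.1² + 0.1² + 0.2² + 0.2² + 0.1² + 0.3² = 0.01000 + 0.01000 + 0.04000 + 0.04000 + 0.01000 + 0.09000 = 0.20000.
So 1 − D = 0.80000, i.e. 0.800 to 3 decimal places.

0.800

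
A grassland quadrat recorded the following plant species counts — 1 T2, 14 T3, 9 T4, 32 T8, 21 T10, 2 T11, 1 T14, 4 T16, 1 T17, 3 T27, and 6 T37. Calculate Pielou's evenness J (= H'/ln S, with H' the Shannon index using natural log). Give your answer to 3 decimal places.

0.774

Total N = 1+14+9+32+21+2+1+4+1+3+6 = 94, so the proportions are 0.01064, 0.14894, 0.09574, 0.34043, 0.2234, 0.02128, 0.01064, 0.04255, 0.01064, 0.03191, 0.06383 (working shown to 5 dp, full precision carried).
H' = −Σ pᵢ ln pᵢ = −((-0.04833) + (-0.28361) + (-0.22462) + (-0.36683) + (-0.33483) + (-0.08192) + (-0.04833) + (-0.13434) + (-0.04833) + (-0.10994) + (-0.17563)) = 1.85672.
With S = 11 species, ln S = 2.39790, so J = 1.85672/2.39790 = 0.77431, i.e. 0.774 to 3 decimal places.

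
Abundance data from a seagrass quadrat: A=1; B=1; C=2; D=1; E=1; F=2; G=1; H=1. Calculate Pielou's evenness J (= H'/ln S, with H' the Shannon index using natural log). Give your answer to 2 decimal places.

0.97

Total N = 1+1+2+1+1+2+1+1 = 10, so the proportions are 0.1, 0.1, 0.2, 0.1, 0.1, 0.2, 0.1, 0.1 (working shown to 4 dp, full precision carried).
H' = −Σ pᵢ ln pᵢ = −((-0.2303) + (-0.2303) + (-0.3219) + (-0.2303) + (-0.2303) + (-0.3219) + (-0.2303) + (-0.2303)) = 2.0253.
With S = 8 species, ln S = 2.0794, so J = 2.0253/2.0794 = 0.9740, i.e. 0.97 to 2 decimal places.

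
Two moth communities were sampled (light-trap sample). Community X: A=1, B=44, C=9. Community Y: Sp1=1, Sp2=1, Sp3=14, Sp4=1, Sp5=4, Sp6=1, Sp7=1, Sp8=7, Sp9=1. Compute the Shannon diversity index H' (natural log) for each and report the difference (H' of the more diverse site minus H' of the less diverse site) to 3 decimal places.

1.085

Community X: N=54, proportions 0.01852, 0.81481, 0.16667, giving H' = 0.53937 (working shown to 5 dp, full precision carried).
Community Y: N=31, proportions 0.03226, 0.03226, 0.45161, 0.03226, 0.12903, 0.03226, 0.03226, 0.22581, 0.03226, giving H' = 1.62388.
Difference = |0.53937 − 1.62388| = 1.08451, i.e. 1.085 to 3 decimal places.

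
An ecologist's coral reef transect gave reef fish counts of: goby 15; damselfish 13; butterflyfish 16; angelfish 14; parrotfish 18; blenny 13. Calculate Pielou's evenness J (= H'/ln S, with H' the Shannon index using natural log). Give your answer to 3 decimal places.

Total N = 15+13+16+14+18+13 = 89, so the proportions are 0.16854, 0.14607, 0.17978, 0.1573, 0.20225, 0.14607 (working shown to 5 dp, full precision carried).
H' = −Σ pᵢ ln pᵢ = −((-0.30010) + (-0.28099) + (-0.30850) + (-0.29095) + (-0.32324) + (-0.28099)) = 1.78477.
With S = 6 species, ln S = 1.79176, so J = 1.78477/1.79176 = 0.99610, i.e. 0.996 to 3 decimal places.

0.996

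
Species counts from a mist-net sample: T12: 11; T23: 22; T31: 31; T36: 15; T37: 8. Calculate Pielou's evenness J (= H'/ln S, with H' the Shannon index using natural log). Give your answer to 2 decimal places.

Total N = 11+22+31+15+8 = 87, so the proportions are 0.1264, 0.2529, 0.3563, 0.1724, 0.092 (working shown to 4 dp, full precision carried).
H' = −Σ pᵢ ln pᵢ = −((-0.2615) + (-0.3477) + (-0.3677) + (-0.3031) + (-0.2194)) = 1.4994.
With S = 5 species, ln S = 1.6094, so J = 1.4994/1.6094 = 0.9316, i.e. 0.93 to 2 decimal places.

0.93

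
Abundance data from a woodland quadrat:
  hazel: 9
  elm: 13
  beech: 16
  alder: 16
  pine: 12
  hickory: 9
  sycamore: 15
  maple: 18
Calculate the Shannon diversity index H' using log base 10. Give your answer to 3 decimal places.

Total N = 9+13+16+16+12+9+15+18 = 108, so the proportions are 0.08333, 0.12037, 0.14815, 0.14815, 0.11111, 0.08333, 0.13889, 0.16667 (working shown to 5 dp, full precision carried).
Each pᵢ log₁₀ pᵢ term: 0.08333×(-1.07918)=-0.08993, 0.12037×(-0.91948)=-0.11068, 0.14815×(-0.82930)=-0.12286, 0.14815×(-0.82930)=-0.12286, 0.11111×(-0.95424)=-0.10603, 0.08333×(-1.07918)=-0.08993, 0.13889×(-0.85733)=-0.11907, 0.16667×(-0.77815)=-0.12969.
Sum = -0.89105, so H' = 0.891.

0.891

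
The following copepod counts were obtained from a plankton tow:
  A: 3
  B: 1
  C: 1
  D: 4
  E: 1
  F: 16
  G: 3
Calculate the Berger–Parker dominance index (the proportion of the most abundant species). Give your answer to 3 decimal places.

0.552

Total N = 3+1+1+4+1+16+3 = 29, so the proportions are 0.10345, 0.03448, 0.03448, 0.13793, 0.03448, 0.55172, 0.10345 (working shown to 5 dp, full precision carried).
The largest proportion is 0.55172, i.e. d = 0.552 to 3 decimal places.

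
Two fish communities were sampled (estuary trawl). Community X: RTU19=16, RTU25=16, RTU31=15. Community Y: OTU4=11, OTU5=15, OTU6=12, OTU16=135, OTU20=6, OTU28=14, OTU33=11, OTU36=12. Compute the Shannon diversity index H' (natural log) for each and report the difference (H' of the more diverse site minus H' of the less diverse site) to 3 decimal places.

Community X: N=47, proportions 0.34043, 0.34043, 0.31915, giving H' = 1.09816 (working shown to 5 dp, full precision carried).
Community Y: N=216, proportions 0.05093, 0.06944, 0.05556, 0.625, 0.02778, 0.06481, 0.05093, 0.05556, giving H' = 1.38027.
Difference = |1.09816 − 1.38027| = 0.28211, i.e. 0.282 to 3 decimal places.

0.282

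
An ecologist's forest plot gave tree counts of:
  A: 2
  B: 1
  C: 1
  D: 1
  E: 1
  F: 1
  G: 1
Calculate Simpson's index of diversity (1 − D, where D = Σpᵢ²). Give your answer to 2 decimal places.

0.84

Total N = 2+1+1+1+1+1+1 = 8, so the proportions are 0.25, 0.125, 0.125, 0.125, 0.125, 0.125, 0.125 (working shown to 4 dp, full precision carried).
D = 0.25² + 0.125² + 0.125² + 0.125² + 0.125² + 0.125² + 0.125² = 0.0625 + 0.0156 + 0.0156 + 0.0156 + 0.0156 + 0.0156 + 0.0156 = 0.1562.
So 1 − D = 0.8438, i.e. 0.84 to 2 decimal places.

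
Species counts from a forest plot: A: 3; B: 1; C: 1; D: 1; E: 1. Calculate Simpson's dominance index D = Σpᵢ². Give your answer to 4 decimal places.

Total N = 3+1+1+1+1 = 7, so the proportions are 0.428571, 0.142857, 0.142857, 0.142857, 0.142857 (working shown to 6 dp, full precision carried).
D = 0.428571² + 0.142857² + 0.142857² + 0.142857² + 0.142857² = 0.183673 + 0.020408 + 0.020408 + 0.020408 + 0.020408 = 0.265306.
To 4 decimal places, D = 0.2653.

0.2653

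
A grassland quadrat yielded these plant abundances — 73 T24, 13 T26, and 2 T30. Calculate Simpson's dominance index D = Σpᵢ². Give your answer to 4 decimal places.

0.7105

Total N = 73+13+2 = 88, so the proportions are 0.829545, 0.147727, 0.022727 (working shown to 6 dp, full precision carried).
D = 0.829545² + 0.147727² + 0.022727² = 0.688146 + 0.021823 + 0.000517 = 0.710486.
To 4 decimal places, D = 0.7105.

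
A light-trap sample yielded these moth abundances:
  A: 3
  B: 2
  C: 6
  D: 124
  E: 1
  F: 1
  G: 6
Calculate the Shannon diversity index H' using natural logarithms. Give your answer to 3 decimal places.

0.600

Total N = 3+2+6+124+1+1+6 = 143, so the proportions are 0.02098, 0.01399, 0.04196, 0.86713, 0.00699, 0.00699, 0.04196 (working shown to 5 dp, full precision carried).
Each pᵢ ln pᵢ term: 0.02098×(-3.86423)=-0.08107, 0.01399×(-4.26970)=-0.05972, 0.04196×(-3.17109)=-0.13305, 0.86713×(-0.14256)=-0.12362, 0.00699×(-4.96284)=-0.03471, 0.00699×(-4.96284)=-0.03471, 0.04196×(-3.17109)=-0.13305.
Sum = -0.59992, so H' = 0.600.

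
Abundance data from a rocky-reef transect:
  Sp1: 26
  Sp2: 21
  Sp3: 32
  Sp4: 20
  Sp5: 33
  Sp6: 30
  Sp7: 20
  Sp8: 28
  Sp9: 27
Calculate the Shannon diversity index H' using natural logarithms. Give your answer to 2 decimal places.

Total N = 26+21+32+20+33+30+20+28+27 = 237, so the proportions are 0.1097, 0.0886, 0.135, 0.0844, 0.1392, 0.1266, 0.0844, 0.1181, 0.1139 (working shown to 4 dp, full precision carried).
Each pᵢ ln pᵢ term: 0.1097×(-2.2100)=-0.2424, 0.0886×(-2.4235)=-0.2147, 0.135×(-2.0023)=-0.2704, 0.0844×(-2.4723)=-0.2086, 0.1392×(-1.9716)=-0.2745, 0.1266×(-2.0669)=-0.2616, 0.0844×(-2.4723)=-0.2086, 0.1181×(-2.1359)=-0.2523, 0.1139×(-2.1722)=-0.2475.
Sum = -2.1808, so H' = 2.18.

2.18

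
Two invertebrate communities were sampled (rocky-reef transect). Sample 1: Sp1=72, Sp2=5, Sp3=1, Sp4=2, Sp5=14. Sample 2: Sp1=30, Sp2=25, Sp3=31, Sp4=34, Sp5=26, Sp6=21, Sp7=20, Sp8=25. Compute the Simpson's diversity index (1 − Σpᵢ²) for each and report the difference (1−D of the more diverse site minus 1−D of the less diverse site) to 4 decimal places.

Sample 1: N=94, proportions 0.765957, 0.053191, 0.010638, 0.021277, 0.148936, giving 1−D = 0.387732 (working shown to 6 dp, full precision carried).
Sample 2: N=212, proportions 0.141509, 0.117925, 0.146226, 0.160377, 0.122642, 0.099057, 0.09434, 0.117925, giving 1−D = 0.871307.
Difference = |0.387732 − 0.871307| = 0.483575, i.e. 0.4836 to 4 decimal places.

0.4836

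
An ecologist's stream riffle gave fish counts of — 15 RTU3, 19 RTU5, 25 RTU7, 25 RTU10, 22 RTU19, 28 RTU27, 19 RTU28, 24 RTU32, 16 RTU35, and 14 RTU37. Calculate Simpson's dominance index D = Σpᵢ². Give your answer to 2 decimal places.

0.10

Total N = 15+19+25+25+22+28+19+24+16+14 = 207, so the proportions are 0.0725, 0.0918, 0.1208, 0.1208, 0.1063, 0.1353, 0.0918, 0.1159, 0.0773, 0.0676 (working shown to 4 dp, full precision carried).
D = 0.0725² + 0.0918² + 0.1208² + 0.1208² + 0.1063² + 0.1353² + 0.0918² + 0.1159² + 0.0773² + 0.0676² = 0.0053 + 0.0084 + 0.0146 + 0.0146 + 0.0113 + 0.0183 + 0.0084 + 0.0134 + 0.0060 + 0.0046 = 0.1049.
To 2 decimal places, D = 0.10.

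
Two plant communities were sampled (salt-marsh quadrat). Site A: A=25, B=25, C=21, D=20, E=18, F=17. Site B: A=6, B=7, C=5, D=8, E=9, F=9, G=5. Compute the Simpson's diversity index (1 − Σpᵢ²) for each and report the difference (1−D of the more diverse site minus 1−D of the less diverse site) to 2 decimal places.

Site A: N=126, proportions 0.19841, 0.19841, 0.16667, 0.15873, 0.14286, 0.13492, giving 1−D = 0.82968 (working shown to 5 dp, full precision carried).
Site B: N=49, proportions 0.12245, 0.14286, 0.10204, 0.16327, 0.18367, 0.18367, 0.10204, giving 1−D = 0.84965.
Difference = |0.82968 − 0.84965| = 0.01997, i.e. 0.02 to 2 decimal places.

0.02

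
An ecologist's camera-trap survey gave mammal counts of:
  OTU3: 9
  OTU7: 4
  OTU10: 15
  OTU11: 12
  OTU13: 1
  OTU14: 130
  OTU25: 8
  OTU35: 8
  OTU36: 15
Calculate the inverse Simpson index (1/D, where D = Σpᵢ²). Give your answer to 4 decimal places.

2.3027

Total N = 9+4+15+12+1+130+8+8+15 = 202, so the proportions are 0.0445545, 0.019802, 0.0742574, 0.0594059, 0.0049505, 0.6435644, 0.039604, 0.039604, 0.0742574 (working shown to 7 dp, full precision carried).
D = 0.0445545² + 0.019802² + 0.0742574² + 0.0594059² + 0.0049505² + 0.6435644² + 0.039604² + 0.039604² + 0.0742574² = 0.0019851 + 0.0003921 + 0.0055142 + 0.0035291 + 0.0000245 + 0.4141751 + 0.0015685 + 0.0015685 + 0.0055142 = 0.4342711.
So 1/D = 2.302709, i.e. 2.3027 to 4 decimal places.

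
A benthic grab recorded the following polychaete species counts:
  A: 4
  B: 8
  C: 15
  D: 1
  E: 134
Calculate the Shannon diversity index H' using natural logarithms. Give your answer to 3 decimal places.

0.649

Total N = 4+8+15+1+134 = 162, so the proportions are 0.02469, 0.04938, 0.09259, 0.00617, 0.82716 (working shown to 5 dp, full precision carried).
Each pᵢ ln pᵢ term: 0.02469×(-3.70130)=-0.09139, 0.04938×(-3.00815)=-0.14855, 0.09259×(-2.37955)=-0.22033, 0.00617×(-5.08760)=-0.03140, 0.82716×(-0.18976)=-0.15696.
Sum = -0.64863, so H' = 0.649.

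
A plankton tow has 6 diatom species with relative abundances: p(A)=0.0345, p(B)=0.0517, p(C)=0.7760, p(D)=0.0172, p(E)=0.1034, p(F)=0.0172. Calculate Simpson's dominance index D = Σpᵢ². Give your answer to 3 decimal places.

0.617

D = 0.0345² + 0.0517² + 0.776² + 0.0172² + 0.1034² + 0.0172² = 0.00119 + 0.00267 + 0.60218 + 0.00030 + 0.01069 + 0.00030 = 0.61732 (working shown to 5 dp, full precision carried).
To 3 decimal places, D = 0.617.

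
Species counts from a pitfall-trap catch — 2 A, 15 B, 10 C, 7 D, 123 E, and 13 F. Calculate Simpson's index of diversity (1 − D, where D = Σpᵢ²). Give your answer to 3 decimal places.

0.458

Total N = 2+15+10+7+123+13 = 170, so the proportions are 0.01176, 0.08824, 0.05882, 0.04118, 0.72353, 0.07647 (working shown to 5 dp, full precision carried).
D = 0.01176² + 0.08824² + 0.05882² + 0.04118² + 0.72353² + 0.07647² = 0.00014 + 0.00779 + 0.00346 + 0.00170 + 0.52349 + 0.00585 = 0.54242.
So 1 − D = 0.45758, i.e. 0.458 to 3 decimal places.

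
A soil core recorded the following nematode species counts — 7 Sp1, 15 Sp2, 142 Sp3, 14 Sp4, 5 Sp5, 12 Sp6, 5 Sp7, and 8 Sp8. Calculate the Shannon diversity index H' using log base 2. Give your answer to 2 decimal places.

1.75

Total N = 7+15+142+14+5+12+5+8 = 208, so the proportions are 0.0337, 0.0721, 0.6827, 0.0673, 0.024, 0.0577, 0.024, 0.0385 (working shown to 4 dp, full precision carried).
Each pᵢ log₂ pᵢ term: 0.0337×(-4.8931)=-0.1647, 0.0721×(-3.7935)=-0.2736, 0.6827×(-0.5507)=-0.3760, 0.0673×(-3.8931)=-0.2620, 0.024×(-5.3785)=-0.1293, 0.0577×(-4.1155)=-0.2374, 0.024×(-5.3785)=-0.1293, 0.0385×(-4.7004)=-0.1808.
Sum = -1.7530, so H' = 1.75.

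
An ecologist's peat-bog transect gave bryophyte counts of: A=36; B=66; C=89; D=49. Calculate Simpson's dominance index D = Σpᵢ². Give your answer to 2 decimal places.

0.28

Total N = 36+66+89+49 = 240, so the proportions are 0.15, 0.275, 0.3708, 0.2042 (working shown to 4 dp, full precision carried).
D = 0.15² + 0.275² + 0.3708² + 0.2042² = 0.0225 + 0.0756 + 0.1375 + 0.0417 = 0.2773.
To 2 decimal places, D = 0.28.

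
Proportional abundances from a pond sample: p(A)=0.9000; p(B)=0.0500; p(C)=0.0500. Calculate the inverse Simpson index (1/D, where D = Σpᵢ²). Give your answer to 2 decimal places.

1.23

D = 0.9² + 0.05² + 0.05² = 0.81000 + 0.00250 + 0.00250 = 0.81500 (working shown to 5 dp, full precision carried).
So 1/D = 1.2270, i.e. 1.23 to 2 decimal places.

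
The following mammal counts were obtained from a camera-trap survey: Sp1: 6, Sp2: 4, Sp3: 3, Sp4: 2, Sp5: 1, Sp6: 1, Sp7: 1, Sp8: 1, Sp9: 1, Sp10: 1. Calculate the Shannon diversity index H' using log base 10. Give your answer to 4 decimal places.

Total N = 6+4+3+2+1+1+1+1+1+1 = 21, so the proportions are 0.285714, 0.190476, 0.142857, 0.095238, 0.047619, 0.047619, 0.047619, 0.047619, 0.047619, 0.047619 (working shown to 6 dp, full precision carried).
Each pᵢ log₁₀ pᵢ term: 0.285714×(-0.544068)=-0.155448, 0.190476×(-0.720159)=-0.137173, 0.142857×(-0.845098)=-0.120728, 0.095238×(-1.021189)=-0.097256, 0.047619×(-1.322219)=-0.062963, 0.047619×(-1.322219)=-0.062963, 0.047619×(-1.322219)=-0.062963, 0.047619×(-1.322219)=-0.062963, 0.047619×(-1.322219)=-0.062963, 0.047619×(-1.322219)=-0.062963.
Sum = -0.888383, so H' = 0.8884.

0.8884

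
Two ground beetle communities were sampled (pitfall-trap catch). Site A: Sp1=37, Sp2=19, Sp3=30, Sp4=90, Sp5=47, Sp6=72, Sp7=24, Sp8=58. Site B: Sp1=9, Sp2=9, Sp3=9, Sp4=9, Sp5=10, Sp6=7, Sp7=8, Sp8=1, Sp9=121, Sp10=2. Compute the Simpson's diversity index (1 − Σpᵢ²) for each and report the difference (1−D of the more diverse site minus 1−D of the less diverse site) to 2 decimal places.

0.29

Site A: N=377, proportions 0.0981, 0.0504, 0.0796, 0.2387, 0.1247, 0.191, 0.0637, 0.1538, giving 1−D = 0.8448 (working shown to 4 dp, full precision carried).
Site B: N=185, proportions 0.0486, 0.0486, 0.0486, 0.0486, 0.0541, 0.0378, 0.0432, 0.0054, 0.6541, 0.0108, giving 1−D = 0.5564.
Difference = |0.8448 − 0.5564| = 0.2884, i.e. 0.29 to 2 decimal places.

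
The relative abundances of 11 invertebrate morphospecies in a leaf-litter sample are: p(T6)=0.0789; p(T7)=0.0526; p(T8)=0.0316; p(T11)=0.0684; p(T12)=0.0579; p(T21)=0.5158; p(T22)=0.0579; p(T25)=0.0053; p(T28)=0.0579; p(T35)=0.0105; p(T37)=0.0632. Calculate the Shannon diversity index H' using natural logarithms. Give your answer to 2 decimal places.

1.73

Each pᵢ ln pᵢ term (working shown to 4 dp, full precision carried): 0.0789×(-2.5396)=-0.2004, 0.0526×(-2.9450)=-0.1549, 0.0316×(-3.4546)=-0.1092, 0.0684×(-2.6824)=-0.1835, 0.0579×(-2.8490)=-0.1650, 0.5158×(-0.6620)=-0.3415, 0.0579×(-2.8490)=-0.1650, 0.0053×(-5.2400)=-0.0278, 0.0579×(-2.8490)=-0.1650, 0.0105×(-4.5564)=-0.0478, 0.0632×(-2.7615)=-0.1745.
Sum = -1.7344, so H' = 1.73.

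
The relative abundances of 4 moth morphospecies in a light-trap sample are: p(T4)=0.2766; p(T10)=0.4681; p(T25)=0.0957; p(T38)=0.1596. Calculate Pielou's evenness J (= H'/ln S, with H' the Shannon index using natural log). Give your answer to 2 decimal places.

0.89

H' = −Σ pᵢ ln pᵢ = −((-0.3555) + (-0.3553) + (-0.2246) + (-0.2929)) = 1.2282 (working shown to 4 dp, full precision carried).
With S = 4 species, ln S = 1.3863, so J = 1.2282/1.3863 = 0.8860, i.e. 0.89 to 2 decimal places.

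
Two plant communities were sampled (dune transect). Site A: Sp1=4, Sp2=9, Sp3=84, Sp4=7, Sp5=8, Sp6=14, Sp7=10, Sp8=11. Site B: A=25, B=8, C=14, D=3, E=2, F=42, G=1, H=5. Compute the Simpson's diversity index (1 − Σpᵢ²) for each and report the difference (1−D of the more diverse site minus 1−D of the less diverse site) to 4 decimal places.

Site A: N=147, proportions 0.027211, 0.061224, 0.571429, 0.047619, 0.054422, 0.095238, 0.068027, 0.07483, giving 1−D = 0.644454 (working shown to 6 dp, full precision carried).
Site B: N=100, proportions 0.25, 0.08, 0.14, 0.03, 0.02, 0.42, 0.01, 0.05, giving 1−D = 0.731200.
Difference = |0.644454 − 0.731200| = 0.086746, i.e. 0.0867 to 4 decimal places.

0.0867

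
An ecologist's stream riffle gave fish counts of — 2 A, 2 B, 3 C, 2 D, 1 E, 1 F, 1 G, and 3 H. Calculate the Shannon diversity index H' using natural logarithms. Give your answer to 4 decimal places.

Total N = 2+2+3+2+1+1+1+3 = 15, so the proportions are 0.133333, 0.133333, 0.2, 0.133333, 0.066667, 0.066667, 0.066667, 0.2 (working shown to 6 dp, full precision carried).
Each pᵢ ln pᵢ term: 0.133333×(-2.014903)=-0.268654, 0.133333×(-2.014903)=-0.268654, 0.2×(-1.609438)=-0.321888, 0.133333×(-2.014903)=-0.268654, 0.066667×(-2.708050)=-0.180537, 0.066667×(-2.708050)=-0.180537, 0.066667×(-2.708050)=-0.180537, 0.2×(-1.609438)=-0.321888.
Sum = -1.991346, so H' = 1.9913.

1.9913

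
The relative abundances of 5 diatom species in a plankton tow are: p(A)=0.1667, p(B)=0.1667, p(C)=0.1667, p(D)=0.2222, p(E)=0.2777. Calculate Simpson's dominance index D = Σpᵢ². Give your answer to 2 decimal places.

0.21

D = 0.1667² + 0.1667² + 0.1667² + 0.2222² + 0.2777² = 0.0278 + 0.0278 + 0.0278 + 0.0494 + 0.0771 = 0.2099 (working shown to 4 dp, full precision carried).
To 2 decimal places, D = 0.21.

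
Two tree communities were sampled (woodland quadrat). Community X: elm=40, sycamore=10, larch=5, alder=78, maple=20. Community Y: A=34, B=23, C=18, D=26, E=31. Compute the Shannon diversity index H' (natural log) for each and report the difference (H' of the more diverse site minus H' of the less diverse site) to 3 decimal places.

Community X: N=153, proportions 0.26144, 0.06536, 0.03268, 0.5098, 0.13072, giving H' = 1.25027 (working shown to 5 dp, full precision carried).
Community Y: N=132, proportions 0.25758, 0.17424, 0.13636, 0.19697, 0.23485, giving H' = 1.58581.
Difference = |1.25027 − 1.58581| = 0.33554, i.e. 0.336 to 3 decimal places.

0.336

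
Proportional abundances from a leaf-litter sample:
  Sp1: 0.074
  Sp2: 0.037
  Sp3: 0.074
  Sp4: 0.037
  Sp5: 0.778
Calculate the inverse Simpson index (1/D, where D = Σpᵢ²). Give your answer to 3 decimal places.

D = 0.074² + 0.037² + 0.074² + 0.037² + 0.778² = 0.005476 + 0.001369 + 0.005476 + 0.001369 + 0.605284 = 0.618974 (working shown to 6 dp, full precision carried).
So 1/D = 1.61558, i.e. 1.616 to 3 decimal places.

1.616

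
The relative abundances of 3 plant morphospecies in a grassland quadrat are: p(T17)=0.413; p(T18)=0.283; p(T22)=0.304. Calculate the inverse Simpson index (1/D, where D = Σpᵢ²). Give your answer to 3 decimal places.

2.915

D = 0.413² + 0.283² + 0.304² = 0.170569 + 0.080089 + 0.092416 = 0.343074 (working shown to 6 dp, full precision carried).
So 1/D = 2.91482, i.e. 2.915 to 3 decimal places.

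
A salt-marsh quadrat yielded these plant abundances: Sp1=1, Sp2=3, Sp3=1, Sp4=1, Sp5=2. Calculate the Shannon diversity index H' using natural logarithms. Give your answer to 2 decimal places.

1.49

Total N = 1+3+1+1+2 = 8, so the proportions are 0.125, 0.375, 0.125, 0.125, 0.25 (working shown to 4 dp, full precision carried).
Each pᵢ ln pᵢ term: 0.125×(-2.0794)=-0.2599, 0.375×(-0.9808)=-0.3678, 0.125×(-2.0794)=-0.2599, 0.125×(-2.0794)=-0.2599, 0.25×(-1.3863)=-0.3466.
Sum = -1.4942, so H' = 1.49.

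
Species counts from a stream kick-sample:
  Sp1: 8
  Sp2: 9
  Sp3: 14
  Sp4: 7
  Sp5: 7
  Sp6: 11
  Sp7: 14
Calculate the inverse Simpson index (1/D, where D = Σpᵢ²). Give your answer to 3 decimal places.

6.481

Total N = 8+9+14+7+7+11+14 = 70, so the proportions are 0.1142857, 0.1285714, 0.2, 0.1, 0.1, 0.1571429, 0.2 (working shown to 7 dp, full precision carried).
D = 0.1142857² + 0.1285714² + 0.2² + 0.1² + 0.1² + 0.1571429² + 0.2² = 0.0130612 + 0.0165306 + 0.0400000 + 0.0100000 + 0.0100000 + 0.0246939 + 0.0400000 = 0.1542857.
So 1/D = 6.48148, i.e. 6.481 to 3 decimal places.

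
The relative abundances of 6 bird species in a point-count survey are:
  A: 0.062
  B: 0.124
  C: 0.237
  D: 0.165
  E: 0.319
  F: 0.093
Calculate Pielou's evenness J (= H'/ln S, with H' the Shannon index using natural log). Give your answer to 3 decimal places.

0.924

H' = −Σ pᵢ ln pᵢ = −((-0.17240) + (-0.25885) + (-0.34121) + (-0.29730) + (-0.36448) + (-0.22089)) = 1.65512 (working shown to 5 dp, full precision carried).
With S = 6 species, ln S = 1.79176, so J = 1.65512/1.79176 = 0.92374, i.e. 0.924 to 3 decimal places.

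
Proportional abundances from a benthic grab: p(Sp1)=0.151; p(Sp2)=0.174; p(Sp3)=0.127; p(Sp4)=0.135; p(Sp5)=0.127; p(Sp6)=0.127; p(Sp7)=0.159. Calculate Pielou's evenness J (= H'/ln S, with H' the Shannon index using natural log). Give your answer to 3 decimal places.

H' = −Σ pᵢ ln pᵢ = −((-0.28546) + (-0.30427) + (-0.26207) + (-0.27033) + (-0.26207) + (-0.26207) + (-0.29238)) = 1.93867 (working shown to 5 dp, full precision carried).
With S = 7 species, ln S = 1.94591, so J = 1.93867/1.94591 = 0.99628, i.e. 0.996 to 3 decimal places.

0.996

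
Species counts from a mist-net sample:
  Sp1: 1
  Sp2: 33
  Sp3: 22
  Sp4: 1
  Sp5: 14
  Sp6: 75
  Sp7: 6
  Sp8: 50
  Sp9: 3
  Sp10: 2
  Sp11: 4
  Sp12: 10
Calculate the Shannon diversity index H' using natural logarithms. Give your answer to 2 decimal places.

Total N = 1+33+22+1+14+75+6+50+3+2+4+10 = 221, so the proportions are 0.0045, 0.1493, 0.0995, 0.0045, 0.0633, 0.3394, 0.0271, 0.2262, 0.0136, 0.009, 0.0181, 0.0452 (working shown to 4 dp, full precision carried).
Each pᵢ ln pᵢ term: 0.0045×(-5.3982)=-0.0244, 0.1493×(-1.9017)=-0.2840, 0.0995×(-2.3071)=-0.2297, 0.0045×(-5.3982)=-0.0244, 0.0633×(-2.7591)=-0.1748, 0.3394×(-1.0807)=-0.3667, 0.0271×(-3.6064)=-0.0979, 0.2262×(-1.4861)=-0.3362, 0.0136×(-4.2996)=-0.0584, 0.009×(-4.7050)=-0.0426, 0.0181×(-4.0119)=-0.0726, 0.0452×(-3.0956)=-0.1401.
Sum = -1.8518, so H' = 1.85.

1.85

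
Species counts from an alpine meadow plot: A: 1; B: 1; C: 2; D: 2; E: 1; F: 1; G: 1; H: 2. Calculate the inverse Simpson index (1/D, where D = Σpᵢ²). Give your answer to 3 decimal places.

Total N = 1+1+2+2+1+1+1+2 = 11, so the proportions are 0.0909091, 0.0909091, 0.1818182, 0.1818182, 0.0909091, 0.0909091, 0.0909091, 0.1818182 (working shown to 7 dp, full precision carried).
D = 0.0909091² + 0.0909091² + 0.1818182² + 0.1818182² + 0.0909091² + 0.0909091² + 0.0909091² + 0.1818182² = 0.0082645 + 0.0082645 + 0.0330579 + 0.0330579 + 0.0082645 + 0.0082645 + 0.0082645 + 0.0330579 = 0.1404959.
So 1/D = 7.11765, i.e. 7.118 to 3 decimal places.

7.118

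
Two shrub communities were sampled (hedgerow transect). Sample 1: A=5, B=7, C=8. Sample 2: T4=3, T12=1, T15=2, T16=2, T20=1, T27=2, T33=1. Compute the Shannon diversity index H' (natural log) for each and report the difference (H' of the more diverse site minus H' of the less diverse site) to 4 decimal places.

0.7832

Sample 1: N=20, proportions 0.25, 0.35, 0.4, giving H' = 1.080528 (working shown to 6 dp, full precision carried).
Sample 2: N=12, proportions 0.25, 0.083333, 0.166667, 0.166667, 0.083333, 0.166667, 0.083333, giving H' = 1.863680.
Difference = |1.080528 − 1.863680| = 0.783152, i.e. 0.7832 to 4 decimal places.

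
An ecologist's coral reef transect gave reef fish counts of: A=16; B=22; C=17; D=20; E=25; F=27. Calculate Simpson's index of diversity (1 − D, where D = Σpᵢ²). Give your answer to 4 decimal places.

Total N = 16+22+17+20+25+27 = 127, so the proportions are 0.125984, 0.173228, 0.133858, 0.15748, 0.19685, 0.212598 (working shown to 6 dp, full precision carried).
D = 0.125984² + 0.173228² + 0.133858² + 0.15748² + 0.19685² + 0.212598² = 0.015872 + 0.030008 + 0.017918 + 0.024800 + 0.038750 + 0.045198 = 0.172546.
So 1 − D = 0.827454, i.e. 0.8275 to 4 decimal places.

0.8275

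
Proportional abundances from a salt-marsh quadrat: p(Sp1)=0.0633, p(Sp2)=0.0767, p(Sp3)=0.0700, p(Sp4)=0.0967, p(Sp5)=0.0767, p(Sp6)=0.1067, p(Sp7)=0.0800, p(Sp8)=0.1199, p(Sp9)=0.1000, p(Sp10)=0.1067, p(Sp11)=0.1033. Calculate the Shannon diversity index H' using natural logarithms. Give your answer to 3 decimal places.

Each pᵢ ln pᵢ term (working shown to 5 dp, full precision carried): 0.0633×(-2.75987)=-0.17470, 0.0767×(-2.56785)=-0.19695, 0.07×(-2.65926)=-0.18615, 0.0967×(-2.33614)=-0.22590, 0.0767×(-2.56785)=-0.19695, 0.1067×(-2.23773)=-0.23877, 0.08×(-2.52573)=-0.20206, 0.1199×(-2.12110)=-0.25432, 0.1×(-2.30259)=-0.23026, 0.1067×(-2.23773)=-0.23877, 0.1033×(-2.27012)=-0.23450.
Sum = -2.37933, so H' = 2.379.

2.379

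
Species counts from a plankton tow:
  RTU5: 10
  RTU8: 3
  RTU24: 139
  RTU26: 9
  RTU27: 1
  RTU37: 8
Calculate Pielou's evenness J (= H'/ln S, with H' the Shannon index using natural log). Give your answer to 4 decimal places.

Total N = 10+3+139+9+1+8 = 170, so the proportions are 0.058824, 0.017647, 0.817647, 0.052941, 0.005882, 0.047059 (working shown to 6 dp, full precision carried).
H' = −Σ pᵢ ln pᵢ = −((-0.166660) + (-0.071244) + (-0.164612) + (-0.155572) + (-0.030211) + (-0.143829)) = 0.732127.
With S = 6 species, ln S = 1.791759, so J = 0.732127/1.791759 = 0.408608, i.e. 0.4086 to 4 decimal places.

0.4086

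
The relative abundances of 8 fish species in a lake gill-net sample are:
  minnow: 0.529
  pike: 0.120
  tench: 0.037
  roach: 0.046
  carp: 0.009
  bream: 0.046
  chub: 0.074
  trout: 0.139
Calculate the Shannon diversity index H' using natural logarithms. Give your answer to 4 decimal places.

Each pᵢ ln pᵢ term (working shown to 6 dp, full precision carried): 0.529×(-0.636767)=-0.336850, 0.12×(-2.120264)=-0.254432, 0.037×(-3.296837)=-0.121983, 0.046×(-3.079114)=-0.141639, 0.009×(-4.710531)=-0.042395, 0.046×(-3.079114)=-0.141639, 0.074×(-2.603690)=-0.192673, 0.139×(-1.973281)=-0.274286.
Sum = -1.505897, so H' = 1.5059.

1.5059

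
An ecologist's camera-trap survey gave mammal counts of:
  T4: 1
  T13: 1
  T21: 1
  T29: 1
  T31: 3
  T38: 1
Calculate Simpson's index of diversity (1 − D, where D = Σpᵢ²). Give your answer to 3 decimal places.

0.781

Total N = 1+1+1+1+3+1 = 8, so the proportions are 0.125, 0.125, 0.125, 0.125, 0.375, 0.125 (working shown to 5 dp, full precision carried).
D = 0.125² + 0.125² + 0.125² + 0.125² + 0.375² + 0.125² = 0.01562 + 0.01562 + 0.01562 + 0.01562 + 0.14062 + 0.01562 = 0.21875.
So 1 − D = 0.78125, i.e. 0.781 to 3 decimal places.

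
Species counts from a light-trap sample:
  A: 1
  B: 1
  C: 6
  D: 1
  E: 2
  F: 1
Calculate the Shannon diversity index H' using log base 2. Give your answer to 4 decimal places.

2.1258

Total N = 1+1+6+1+2+1 = 12, so the proportions are 0.083333, 0.083333, 0.5, 0.083333, 0.166667, 0.083333 (working shown to 6 dp, full precision carried).
Each pᵢ log₂ pᵢ term: 0.083333×(-3.584963)=-0.298747, 0.083333×(-3.584963)=-0.298747, 0.5×(-1.000000)=-0.500000, 0.083333×(-3.584963)=-0.298747, 0.166667×(-2.584963)=-0.430827, 0.083333×(-3.584963)=-0.298747.
Sum = -2.125815, so H' = 2.1258.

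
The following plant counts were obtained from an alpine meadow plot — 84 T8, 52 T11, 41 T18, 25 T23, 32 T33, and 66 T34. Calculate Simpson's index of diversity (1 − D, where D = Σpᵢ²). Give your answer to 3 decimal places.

0.806

Total N = 84+52+41+25+32+66 = 300, so the proportions are 0.28, 0.17333, 0.13667, 0.08333, 0.10667, 0.22 (working shown to 5 dp, full precision carried).
D = 0.28² + 0.17333² + 0.13667² + 0.08333² + 0.10667² + 0.22² = 0.07840 + 0.03004 + 0.01868 + 0.00694 + 0.01138 + 0.04840 = 0.19384.
So 1 − D = 0.80616, i.e. 0.806 to 3 decimal places.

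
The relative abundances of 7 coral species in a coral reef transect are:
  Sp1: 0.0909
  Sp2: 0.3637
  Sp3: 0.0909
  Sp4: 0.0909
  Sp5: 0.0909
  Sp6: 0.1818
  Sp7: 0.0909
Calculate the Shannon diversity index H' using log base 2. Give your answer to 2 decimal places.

2.55

Each pᵢ log₂ pᵢ term (working shown to 4 dp, full precision carried): 0.0909×(-3.4596)=-0.3145, 0.3637×(-1.4592)=-0.5307, 0.0909×(-3.4596)=-0.3145, 0.0909×(-3.4596)=-0.3145, 0.0909×(-3.4596)=-0.3145, 0.1818×(-2.4596)=-0.4472, 0.0909×(-3.4596)=-0.3145.
Sum = -2.5502, so H' = 2.55.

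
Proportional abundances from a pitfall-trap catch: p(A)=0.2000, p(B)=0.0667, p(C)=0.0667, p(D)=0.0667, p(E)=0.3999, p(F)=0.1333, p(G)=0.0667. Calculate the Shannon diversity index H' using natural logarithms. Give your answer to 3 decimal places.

1.679

Each pᵢ ln pᵢ term (working shown to 5 dp, full precision carried): 0.2×(-1.60944)=-0.32189, 0.0667×(-2.70755)=-0.18059, 0.0667×(-2.70755)=-0.18059, 0.0667×(-2.70755)=-0.18059, 0.3999×(-0.91654)=-0.36652, 0.1333×(-2.01515)=-0.26862, 0.0667×(-2.70755)=-0.18059.
Sum = -1.67941, so H' = 1.679.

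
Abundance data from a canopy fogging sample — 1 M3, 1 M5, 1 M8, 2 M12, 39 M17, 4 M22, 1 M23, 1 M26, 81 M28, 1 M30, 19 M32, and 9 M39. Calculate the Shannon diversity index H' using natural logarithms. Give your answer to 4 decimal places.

1.4409

Total N = 1+1+1+2+39+4+1+1+81+1+19+9 = 160, so the proportions are 0.00625, 0.00625, 0.00625, 0.0125, 0.24375, 0.025, 0.00625, 0.00625, 0.50625, 0.00625, 0.11875, 0.05625 (working shown to 6 dp, full precision carried).
Each pᵢ ln pᵢ term: 0.00625×(-5.075174)=-0.031720, 0.00625×(-5.075174)=-0.031720, 0.00625×(-5.075174)=-0.031720, 0.0125×(-4.382027)=-0.054775, 0.24375×(-1.411612)=-0.344080, 0.025×(-3.688879)=-0.092222, 0.00625×(-5.075174)=-0.031720, 0.00625×(-5.075174)=-0.031720, 0.50625×(-0.680725)=-0.344617, 0.00625×(-5.075174)=-0.031720, 0.11875×(-2.130735)=-0.253025, 0.05625×(-2.877949)=-0.161885.
Sum = -1.440923, so H' = 1.4409.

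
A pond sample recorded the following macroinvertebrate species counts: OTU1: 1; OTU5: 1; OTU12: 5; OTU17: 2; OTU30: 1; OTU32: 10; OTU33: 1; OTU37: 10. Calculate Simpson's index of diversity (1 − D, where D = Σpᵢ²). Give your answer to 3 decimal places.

0.758

Total N = 1+1+5+2+1+10+1+10 = 31, so the proportions are 0.03226, 0.03226, 0.16129, 0.06452, 0.03226, 0.32258, 0.03226, 0.32258 (working shown to 5 dp, full precision carried).
D = 0.03226² + 0.03226² + 0.16129² + 0.06452² + 0.03226² + 0.32258² + 0.03226² + 0.32258² = 0.00104 + 0.00104 + 0.02601 + 0.00416 + 0.00104 + 0.10406 + 0.00104 + 0.10406 = 0.24246.
So 1 − D = 0.75754, i.e. 0.758 to 3 decimal places.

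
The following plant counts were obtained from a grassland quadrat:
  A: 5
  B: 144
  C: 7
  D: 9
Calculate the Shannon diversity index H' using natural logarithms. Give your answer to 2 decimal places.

Total N = 5+144+7+9 = 165, so the proportions are 0.0303, 0.8727, 0.0424, 0.0545 (working shown to 4 dp, full precision carried).
Each pᵢ ln pᵢ term: 0.0303×(-3.4965)=-0.1060, 0.8727×(-0.1361)=-0.1188, 0.0424×(-3.1600)=-0.1341, 0.0545×(-2.9087)=-0.1587.
Sum = -0.5175, so H' = 0.52.

0.52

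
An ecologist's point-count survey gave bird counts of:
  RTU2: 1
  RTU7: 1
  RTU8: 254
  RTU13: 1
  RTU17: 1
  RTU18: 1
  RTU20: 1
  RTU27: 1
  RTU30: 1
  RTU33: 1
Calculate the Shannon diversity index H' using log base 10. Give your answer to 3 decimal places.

Total N = 1+1+254+1+1+1+1+1+1+1 = 263, so the proportions are 0.0038, 0.0038, 0.96578, 0.0038, 0.0038, 0.0038, 0.0038, 0.0038, 0.0038, 0.0038 (working shown to 5 dp, full precision carried).
Each pᵢ log₁₀ pᵢ term: 0.0038×(-2.41996)=-0.00920, 0.0038×(-2.41996)=-0.00920, 0.96578×(-0.01512)=-0.01460, 0.0038×(-2.41996)=-0.00920, 0.0038×(-2.41996)=-0.00920, 0.0038×(-2.41996)=-0.00920, 0.0038×(-2.41996)=-0.00920, 0.0038×(-2.41996)=-0.00920, 0.0038×(-2.41996)=-0.00920, 0.0038×(-2.41996)=-0.00920.
Sum = -0.09742, so H' = 0.097.

0.097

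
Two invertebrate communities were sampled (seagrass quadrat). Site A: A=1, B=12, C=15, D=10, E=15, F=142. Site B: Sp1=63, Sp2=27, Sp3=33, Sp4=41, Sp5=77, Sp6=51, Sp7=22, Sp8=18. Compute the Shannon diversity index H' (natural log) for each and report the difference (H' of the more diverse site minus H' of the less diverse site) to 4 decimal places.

0.9953

Site A: N=195, proportions 0.005128, 0.061538, 0.076923, 0.051282, 0.076923, 0.728205, giving H' = 0.976519 (working shown to 6 dp, full precision carried).
Site B: N=332, proportions 0.189759, 0.081325, 0.099398, 0.123494, 0.231928, 0.153614, 0.066265, 0.054217, giving H' = 1.971785.
Difference = |0.976519 − 1.971785| = 0.995266, i.e. 0.9953 to 4 decimal places.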